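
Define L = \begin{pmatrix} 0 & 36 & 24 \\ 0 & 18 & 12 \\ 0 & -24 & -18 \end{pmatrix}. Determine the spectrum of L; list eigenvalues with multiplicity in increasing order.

Characteristic polynomial: p(μ) = μ^3 - 36μ = μ(μ - 6)(μ + 6).
Roots (with multiplicity): -6, 0, 6.

-6, 0, 6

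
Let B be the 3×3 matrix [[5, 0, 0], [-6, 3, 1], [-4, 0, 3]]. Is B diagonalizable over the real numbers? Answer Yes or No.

Characteristic polynomial: p(μ) = μ^3 - 11μ^2 + 39μ - 45 = (μ - 5)(μ - 3)^2.
μ = 3 has algebraic multiplicity 2; rank(B − 3I) = 2, so geometric multiplicity = 1.
Geometric multiplicity < algebraic multiplicity, so B is not diagonalizable.

No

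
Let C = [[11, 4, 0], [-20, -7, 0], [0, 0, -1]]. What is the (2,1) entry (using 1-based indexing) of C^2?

-80

Characteristic polynomial: λ^3 - 3λ^2 - λ + 3 = (λ - 3)(λ - 1)(λ + 1), so the eigenvalues are -1, 1, 3.
λ=3: eigenvector (1, -2, 0).
λ=-1: eigenvector (0, 0, 1).
λ=1: eigenvector (-2, 5, 0).
P = [[1, 0, -2], [-2, 0, 5], [0, 1, 0]], D = diag(3, -1, 1), P⁻¹ = [[5, 2, 0], [0, 0, 1], [2, 1, 0]].
C² = P·diag(9, 1, 1)·P⁻¹ = [[41, 16, 0], [-80, -31, 0], [0, 0, 1]].
The requested entry is -80.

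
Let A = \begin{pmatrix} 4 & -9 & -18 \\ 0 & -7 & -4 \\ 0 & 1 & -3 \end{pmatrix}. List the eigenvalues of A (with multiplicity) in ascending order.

-5, -5, 4

Characteristic polynomial: p(s) = s^3 + 6s^2 - 15s - 100 = (s - 4)(s + 5)^2.
Roots (with multiplicity): -5, -5, 4.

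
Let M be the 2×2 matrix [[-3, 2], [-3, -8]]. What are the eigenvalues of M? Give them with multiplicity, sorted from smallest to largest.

-6, -5

Characteristic polynomial: p(λ) = λ^2 + 11λ + 30 = (λ + 5)(λ + 6).
Roots (with multiplicity): -6, -5.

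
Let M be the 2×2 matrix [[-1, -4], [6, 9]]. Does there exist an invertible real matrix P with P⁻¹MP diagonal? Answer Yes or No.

Yes

Characteristic polynomial: p(t) = t^2 - 8t + 15 = (t - 5)(t - 3).
All 2 eigenvalues are distinct, so M is diagonalizable.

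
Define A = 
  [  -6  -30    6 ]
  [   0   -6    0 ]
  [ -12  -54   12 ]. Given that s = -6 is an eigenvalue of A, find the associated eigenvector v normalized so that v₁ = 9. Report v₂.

3

A + 6I = [[0, -30, 6], [0, 0, 0], [-12, -54, 18]].
Solving (A + 6I)v = 0 gives the eigenspace spanned by (9, 3, 15).
With v₁ = 9, v = (9, 3, 15), so v₂ = 3.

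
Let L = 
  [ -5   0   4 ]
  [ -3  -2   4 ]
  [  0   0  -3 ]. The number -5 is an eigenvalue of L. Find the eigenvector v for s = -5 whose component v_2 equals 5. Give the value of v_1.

5

L + 5I = [[0, 0, 4], [-3, 3, 4], [0, 0, 2]].
Solving (L + 5I)v = 0 gives the eigenspace spanned by (5, 5, 0).
With v_2 = 5, v = (5, 5, 0), so v_1 = 5.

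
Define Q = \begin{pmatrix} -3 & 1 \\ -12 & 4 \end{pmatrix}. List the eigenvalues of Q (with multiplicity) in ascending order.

Characteristic polynomial: p(s) = s^2 - s = s(s - 1).
Roots (with multiplicity): 0, 1.

0, 1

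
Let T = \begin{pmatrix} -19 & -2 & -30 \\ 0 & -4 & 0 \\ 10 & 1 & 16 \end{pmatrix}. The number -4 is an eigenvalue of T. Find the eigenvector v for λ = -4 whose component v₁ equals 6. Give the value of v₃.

-3

T + 4I = [[-15, -2, -30], [0, 0, 0], [10, 1, 20]].
Solving (T + 4I)v = 0 gives the eigenspace spanned by (6, 0, -3).
With v₁ = 6, v = (6, 0, -3), so v₃ = -3.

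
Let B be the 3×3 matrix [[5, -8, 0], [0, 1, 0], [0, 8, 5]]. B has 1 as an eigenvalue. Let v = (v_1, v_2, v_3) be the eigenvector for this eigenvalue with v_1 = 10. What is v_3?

B − 1I = [[4, -8, 0], [0, 0, 0], [0, 8, 4]].
Solving (B − 1I)v = 0 gives the eigenspace spanned by (10, 5, -10).
With v_1 = 10, v = (10, 5, -10), so v_3 = -10.

-10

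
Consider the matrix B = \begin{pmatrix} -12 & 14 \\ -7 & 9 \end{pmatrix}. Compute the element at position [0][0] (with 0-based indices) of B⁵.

Characteristic polynomial: s^2 + 3s - 10 = (s - 2)(s + 5), so the eigenvalues are -5, 2.
s=-5: eigenvector (-2, -1).
s=2: eigenvector (1, 1).
P = [[-2, 1], [-1, 1]], D = diag(-5, 2), P⁻¹ = [[-1, 1], [-1, 2]].
B⁵ = P·diag(-3125, 32)·P⁻¹ = [[-6282, 6314], [-3157, 3189]].
The requested entry is -6282.

-6282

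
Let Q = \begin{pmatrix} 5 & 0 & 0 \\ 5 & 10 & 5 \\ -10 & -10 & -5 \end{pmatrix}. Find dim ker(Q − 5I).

Q − 5I = [[0, 0, 0], [5, 5, 5], [-10, -10, -10]].
This matrix has rank 1, so its null space has dimension 3 − 1 = 2.

2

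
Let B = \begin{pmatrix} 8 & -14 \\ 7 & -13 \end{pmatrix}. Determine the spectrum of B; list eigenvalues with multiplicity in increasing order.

-6, 1

Characteristic polynomial: p(t) = t^2 + 5t - 6 = (t - 1)(t + 6).
Roots (with multiplicity): -6, 1.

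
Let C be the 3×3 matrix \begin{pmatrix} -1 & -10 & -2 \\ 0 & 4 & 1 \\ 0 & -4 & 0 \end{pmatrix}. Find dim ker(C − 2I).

1

C − 2I = [[-3, -10, -2], [0, 2, 1], [0, -4, -2]].
This matrix has rank 2, so its null space has dimension 3 − 2 = 1.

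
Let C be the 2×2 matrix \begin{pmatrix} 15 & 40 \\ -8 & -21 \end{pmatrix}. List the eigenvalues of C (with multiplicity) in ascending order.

-5, -1

Characteristic polynomial: p(μ) = μ^2 + 6μ + 5 = (μ + 1)(μ + 5).
Roots (with multiplicity): -5, -1.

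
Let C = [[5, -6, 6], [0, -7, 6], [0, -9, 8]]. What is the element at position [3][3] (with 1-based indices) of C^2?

10

Characteristic polynomial: r^3 - 6r^2 + 3r + 10 = (r - 5)(r - 2)(r + 1), so the eigenvalues are -1, 2, 5.
r=-1: eigenvector (0, 1, 1).
r=5: eigenvector (1, 0, 0).
r=2: eigenvector (-2, 2, 3).
P = [[0, 1, -2], [1, 0, 2], [1, 0, 3]], D = diag(-1, 5, 2), P⁻¹ = [[0, 3, -2], [1, -2, 2], [0, -1, 1]].
C² = P·diag(1, 25, 4)·P⁻¹ = [[25, -42, 42], [0, -5, 6], [0, -9, 10]].
The requested entry is 10.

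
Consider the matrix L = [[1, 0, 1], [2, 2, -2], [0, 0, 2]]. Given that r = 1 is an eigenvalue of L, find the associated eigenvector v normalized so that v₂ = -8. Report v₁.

4

L − 1I = [[0, 0, 1], [2, 1, -2], [0, 0, 1]].
Solving (L − 1I)v = 0 gives the eigenspace spanned by (4, -8, 0).
With v₂ = -8, v = (4, -8, 0), so v₁ = 4.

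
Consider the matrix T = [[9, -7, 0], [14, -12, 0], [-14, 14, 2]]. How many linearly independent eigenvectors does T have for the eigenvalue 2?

2

T − 2I = [[7, -7, 0], [14, -14, 0], [-14, 14, 0]].
This matrix has rank 1, so its null space has dimension 3 − 1 = 2.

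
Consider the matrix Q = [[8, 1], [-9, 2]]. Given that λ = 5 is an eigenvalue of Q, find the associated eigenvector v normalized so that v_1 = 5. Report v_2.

Q − 5I = [[3, 1], [-9, -3]].
Solving (Q − 5I)v = 0 gives the eigenspace spanned by (5, -15).
With v_1 = 5, v = (5, -15), so v_2 = -15.

-15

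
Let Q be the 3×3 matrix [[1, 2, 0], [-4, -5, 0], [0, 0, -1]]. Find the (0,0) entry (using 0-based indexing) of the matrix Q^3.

Characteristic polynomial: μ^3 + 5μ^2 + 7μ + 3 = (μ + 1)^2(μ + 3), so the eigenvalues are -3, -1, -1.
μ=-3: eigenvector (1, -2, 0).
μ=-1: eigenvector (1, -1, 0).
μ=-1: eigenvector (0, 0, 1).
P = [[1, 1, 0], [-2, -1, 0], [0, 0, 1]], D = diag(-3, -1, -1), P⁻¹ = [[-1, -1, 0], [2, 1, 0], [0, 0, 1]].
Q³ = P·diag(-27, -1, -1)·P⁻¹ = [[25, 26, 0], [-52, -53, 0], [0, 0, -1]].
The requested entry is 25.

25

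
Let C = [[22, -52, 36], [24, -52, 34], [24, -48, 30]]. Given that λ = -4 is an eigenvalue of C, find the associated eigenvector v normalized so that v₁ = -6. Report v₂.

-3

C + 4I = [[26, -52, 36], [24, -48, 34], [24, -48, 34]].
Solving (C + 4I)v = 0 gives the eigenspace spanned by (-6, -3, 0).
With v₁ = -6, v = (-6, -3, 0), so v₂ = -3.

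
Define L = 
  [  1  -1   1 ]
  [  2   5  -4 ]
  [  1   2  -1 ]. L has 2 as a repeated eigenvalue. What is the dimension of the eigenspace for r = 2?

1

L − 2I = [[-1, -1, 1], [2, 3, -4], [1, 2, -3]].
This matrix has rank 2, so its null space has dimension 3 − 2 = 1.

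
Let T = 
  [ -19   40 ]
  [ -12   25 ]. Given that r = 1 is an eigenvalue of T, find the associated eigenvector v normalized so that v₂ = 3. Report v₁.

T − 1I = [[-20, 40], [-12, 24]].
Solving (T − 1I)v = 0 gives the eigenspace spanned by (6, 3).
With v₂ = 3, v = (6, 3), so v₁ = 6.

6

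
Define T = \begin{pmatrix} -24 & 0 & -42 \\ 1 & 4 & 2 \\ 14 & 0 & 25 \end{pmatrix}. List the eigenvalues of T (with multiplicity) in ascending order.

-3, 4, 4

Characteristic polynomial: p(λ) = λ^3 - 5λ^2 - 8λ + 48 = (λ - 4)^2(λ + 3).
Roots (with multiplicity): -3, 4, 4.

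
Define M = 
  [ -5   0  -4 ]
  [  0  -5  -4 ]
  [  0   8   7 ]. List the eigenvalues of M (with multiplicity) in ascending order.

-5, -1, 3

Characteristic polynomial: p(t) = t^3 + 3t^2 - 13t - 15 = (t - 3)(t + 1)(t + 5).
Roots (with multiplicity): -5, -1, 3.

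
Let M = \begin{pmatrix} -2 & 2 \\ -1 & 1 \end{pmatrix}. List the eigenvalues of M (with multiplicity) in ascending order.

Characteristic polynomial: p(μ) = μ^2 + μ = μ(μ + 1).
Roots (with multiplicity): -1, 0.

-1, 0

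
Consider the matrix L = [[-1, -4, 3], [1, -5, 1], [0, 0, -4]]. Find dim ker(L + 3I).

1

L + 3I = [[2, -4, 3], [1, -2, 1], [0, 0, -1]].
This matrix has rank 2, so its null space has dimension 3 − 2 = 1.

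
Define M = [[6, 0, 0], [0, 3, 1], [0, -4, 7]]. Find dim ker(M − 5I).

1

M − 5I = [[1, 0, 0], [0, -2, 1], [0, -4, 2]].
This matrix has rank 2, so its null space has dimension 3 − 2 = 1.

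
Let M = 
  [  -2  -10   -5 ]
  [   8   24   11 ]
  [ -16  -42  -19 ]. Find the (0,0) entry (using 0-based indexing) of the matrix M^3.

-8

Characteristic polynomial: μ^3 - 3μ^2 - 4μ + 12 = (μ - 3)(μ - 2)(μ + 2), so the eigenvalues are -2, 2, 3.
μ=-2: eigenvector (1, -2, 4).
μ=3: eigenvector (1, -3, 5).
μ=2: eigenvector (0, -1, 2).
P = [[1, 1, 0], [-2, -3, -1], [4, 5, 2]], D = diag(-2, 3, 2), P⁻¹ = [[1, 2, 1], [0, -2, -1], [-2, 1, 1]].
M³ = P·diag(-8, 27, 8)·P⁻¹ = [[-8, -70, -35], [32, 186, 89], [-64, -318, -151]].
The requested entry is -8.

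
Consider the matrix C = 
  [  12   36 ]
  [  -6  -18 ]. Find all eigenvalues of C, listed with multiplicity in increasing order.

-6, 0

Characteristic polynomial: p(λ) = λ^2 + 6λ = λ(λ + 6).
Roots (with multiplicity): -6, 0.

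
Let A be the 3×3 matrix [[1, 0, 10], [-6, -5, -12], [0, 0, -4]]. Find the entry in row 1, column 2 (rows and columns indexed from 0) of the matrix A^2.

48

Characteristic polynomial: t^3 + 8t^2 + 11t - 20 = (t - 1)(t + 4)(t + 5), so the eigenvalues are -5, -4, 1.
t=1: eigenvector (1, -1, 0).
t=-5: eigenvector (0, 1, 0).
t=-4: eigenvector (-2, 0, 1).
P = [[1, 0, -2], [-1, 1, 0], [0, 0, 1]], D = diag(1, -5, -4), P⁻¹ = [[1, 0, 2], [1, 1, 2], [0, 0, 1]].
A² = P·diag(1, 25, 16)·P⁻¹ = [[1, 0, -30], [24, 25, 48], [0, 0, 16]].
The requested entry is 48.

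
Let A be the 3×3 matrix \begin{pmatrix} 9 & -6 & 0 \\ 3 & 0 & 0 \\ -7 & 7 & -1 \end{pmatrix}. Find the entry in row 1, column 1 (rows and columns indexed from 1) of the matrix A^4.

Characteristic polynomial: t^3 - 8t^2 + 9t + 18 = (t - 6)(t - 3)(t + 1), so the eigenvalues are -1, 3, 6.
t=-1: eigenvector (0, 0, 1).
t=3: eigenvector (1, 1, 0).
t=6: eigenvector (2, 1, -1).
P = [[0, 1, 2], [0, 1, 1], [1, 0, -1]], D = diag(-1, 3, 6), P⁻¹ = [[1, -1, 1], [-1, 2, 0], [1, -1, 0]].
A⁴ = P·diag(1, 81, 1296)·P⁻¹ = [[2511, -2430, 0], [1215, -1134, 0], [-1295, 1295, 1]].
The requested entry is 2511.

2511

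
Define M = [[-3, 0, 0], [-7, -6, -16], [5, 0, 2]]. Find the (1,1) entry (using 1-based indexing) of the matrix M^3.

Characteristic polynomial: s^3 + 7s^2 - 36 = (s - 2)(s + 3)(s + 6), so the eigenvalues are -6, -3, 2.
s=-3: eigenvector (1, 3, -1).
s=-6: eigenvector (0, 1, 0).
s=2: eigenvector (0, -2, 1).
P = [[1, 0, 0], [3, 1, -2], [-1, 0, 1]], D = diag(-3, -6, 2), P⁻¹ = [[1, 0, 0], [-1, 1, 2], [1, 0, 1]].
M³ = P·diag(-27, -216, 8)·P⁻¹ = [[-27, 0, 0], [119, -216, -448], [35, 0, 8]].
The requested entry is -27.

-27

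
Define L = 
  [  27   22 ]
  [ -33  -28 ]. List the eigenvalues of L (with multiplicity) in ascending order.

-6, 5

Characteristic polynomial: p(r) = r^2 + r - 30 = (r - 5)(r + 6).
Roots (with multiplicity): -6, 5.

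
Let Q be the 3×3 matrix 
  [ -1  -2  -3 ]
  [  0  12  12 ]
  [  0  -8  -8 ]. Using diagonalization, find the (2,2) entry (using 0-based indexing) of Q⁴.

-512

Characteristic polynomial: t^3 - 3t^2 - 4t = t(t - 4)(t + 1), so the eigenvalues are -1, 0, 4.
t=-1: eigenvector (1, 0, 0).
t=4: eigenvector (0, 3, -2).
t=0: eigenvector (-1, -1, 1).
P = [[1, 0, -1], [0, 3, -1], [0, -2, 1]], D = diag(-1, 4, 0), P⁻¹ = [[1, 2, 3], [0, 1, 1], [0, 2, 3]].
Q⁴ = P·diag(1, 256, 0)·P⁻¹ = [[1, 2, 3], [0, 768, 768], [0, -512, -512]].
The requested entry is -512.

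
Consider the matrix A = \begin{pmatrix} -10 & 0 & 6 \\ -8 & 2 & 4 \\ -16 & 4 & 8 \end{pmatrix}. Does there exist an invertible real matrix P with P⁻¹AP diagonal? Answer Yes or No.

Yes

Characteristic polynomial: p(t) = t^3 - 4t = t(t - 2)(t + 2).
All 3 eigenvalues are distinct, so A is diagonalizable.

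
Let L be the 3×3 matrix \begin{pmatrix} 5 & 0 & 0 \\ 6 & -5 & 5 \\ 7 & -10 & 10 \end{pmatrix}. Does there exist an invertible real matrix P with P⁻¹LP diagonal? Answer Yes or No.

Characteristic polynomial: p(μ) = μ^3 - 10μ^2 + 25μ = μ(μ - 5)^2.
μ = 5 has algebraic multiplicity 2; rank(L − 5I) = 2, so geometric multiplicity = 1.
Geometric multiplicity < algebraic multiplicity, so L is not diagonalizable.

No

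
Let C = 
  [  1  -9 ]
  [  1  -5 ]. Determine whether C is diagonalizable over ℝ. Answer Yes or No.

No

Characteristic polynomial: p(r) = r^2 + 4r + 4 = (r + 2)^2.
r = -2 has algebraic multiplicity 2; rank(C + 2I) = 1, so geometric multiplicity = 1.
Geometric multiplicity < algebraic multiplicity, so C is not diagonalizable.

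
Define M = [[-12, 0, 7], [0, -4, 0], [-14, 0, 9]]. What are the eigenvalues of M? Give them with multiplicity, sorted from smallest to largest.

-5, -4, 2

Characteristic polynomial: p(t) = t^3 + 7t^2 + 2t - 40 = (t - 2)(t + 4)(t + 5).
Roots (with multiplicity): -5, -4, 2.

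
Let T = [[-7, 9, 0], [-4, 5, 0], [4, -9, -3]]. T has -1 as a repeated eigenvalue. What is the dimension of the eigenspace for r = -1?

1

T + 1I = [[-6, 9, 0], [-4, 6, 0], [4, -9, -2]].
This matrix has rank 2, so its null space has dimension 3 − 2 = 1.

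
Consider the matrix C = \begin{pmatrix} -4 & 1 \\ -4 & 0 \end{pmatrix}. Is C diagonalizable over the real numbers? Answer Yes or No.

No

Characteristic polynomial: p(s) = s^2 + 4s + 4 = (s + 2)^2.
s = -2 has algebraic multiplicity 2; rank(C + 2I) = 1, so geometric multiplicity = 1.
Geometric multiplicity < algebraic multiplicity, so C is not diagonalizable.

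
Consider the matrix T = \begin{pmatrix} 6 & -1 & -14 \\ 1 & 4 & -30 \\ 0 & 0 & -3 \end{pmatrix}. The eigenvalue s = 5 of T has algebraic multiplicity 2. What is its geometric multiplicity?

1

T − 5I = [[1, -1, -14], [1, -1, -30], [0, 0, -8]].
This matrix has rank 2, so its null space has dimension 3 − 2 = 1.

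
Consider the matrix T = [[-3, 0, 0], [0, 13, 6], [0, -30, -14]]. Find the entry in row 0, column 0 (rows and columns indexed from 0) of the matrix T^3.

Characteristic polynomial: μ^3 + 4μ^2 + μ - 6 = (μ - 1)(μ + 2)(μ + 3), so the eigenvalues are -3, -2, 1.
μ=-3: eigenvector (1, 0, 0).
μ=1: eigenvector (0, 1, -2).
μ=-2: eigenvector (0, -2, 5).
P = [[1, 0, 0], [0, 1, -2], [0, -2, 5]], D = diag(-3, 1, -2), P⁻¹ = [[1, 0, 0], [0, 5, 2], [0, 2, 1]].
T³ = P·diag(-27, 1, -8)·P⁻¹ = [[-27, 0, 0], [0, 37, 18], [0, -90, -44]].
The requested entry is -27.

-27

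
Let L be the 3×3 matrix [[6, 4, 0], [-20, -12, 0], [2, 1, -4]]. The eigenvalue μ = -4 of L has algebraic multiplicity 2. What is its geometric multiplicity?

1

L + 4I = [[10, 4, 0], [-20, -8, 0], [2, 1, 0]].
This matrix has rank 2, so its null space has dimension 3 − 2 = 1.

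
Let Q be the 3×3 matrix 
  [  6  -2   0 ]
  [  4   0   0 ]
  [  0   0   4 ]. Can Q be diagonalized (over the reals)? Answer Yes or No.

Characteristic polynomial: p(s) = s^3 - 10s^2 + 32s - 32 = (s - 4)^2(s - 2).
s = 4 has algebraic multiplicity 2; rank(Q − 4I) = 1, so geometric multiplicity = 2.
Every eigenvalue has geometric = algebraic multiplicity, so Q is diagonalizable.

Yes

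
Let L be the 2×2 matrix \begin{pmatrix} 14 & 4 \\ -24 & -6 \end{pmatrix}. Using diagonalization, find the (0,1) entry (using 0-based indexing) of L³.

208

Characteristic polynomial: t^2 - 8t + 12 = (t - 6)(t - 2), so the eigenvalues are 2, 6.
t=2: eigenvector (1, -3).
t=6: eigenvector (1, -2).
P = [[1, 1], [-3, -2]], D = diag(2, 6), P⁻¹ = [[-2, -1], [3, 1]].
L³ = P·diag(8, 216)·P⁻¹ = [[632, 208], [-1248, -408]].
The requested entry is 208.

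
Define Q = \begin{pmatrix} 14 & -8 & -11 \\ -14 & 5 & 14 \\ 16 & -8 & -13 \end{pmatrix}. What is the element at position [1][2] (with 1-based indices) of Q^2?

-64

Characteristic polynomial: t^3 - 6t^2 - t + 30 = (t - 5)(t - 3)(t + 2), so the eigenvalues are -2, 3, 5.
t=-2: eigenvector (1, 2, 0).
t=5: eigenvector (-4, 1, -4).
t=3: eigenvector (1, 0, 1).
P = [[1, -4, 1], [2, 1, 0], [0, -4, 1]], D = diag(-2, 5, 3), P⁻¹ = [[1, 0, -1], [-2, 1, 2], [-8, 4, 9]].
Q² = P·diag(4, 25, 9)·P⁻¹ = [[132, -64, -123], [-42, 25, 42], [128, -64, -119]].
The requested entry is -64.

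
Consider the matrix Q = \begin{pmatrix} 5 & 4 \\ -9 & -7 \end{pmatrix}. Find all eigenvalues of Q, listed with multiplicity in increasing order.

-1, -1

Characteristic polynomial: p(λ) = λ^2 + 2λ + 1 = (λ + 1)^2.
Roots (with multiplicity): -1, -1.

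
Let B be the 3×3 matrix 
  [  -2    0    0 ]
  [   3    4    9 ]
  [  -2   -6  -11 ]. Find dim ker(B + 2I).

1

B + 2I = [[0, 0, 0], [3, 6, 9], [-2, -6, -9]].
This matrix has rank 2, so its null space has dimension 3 − 2 = 1.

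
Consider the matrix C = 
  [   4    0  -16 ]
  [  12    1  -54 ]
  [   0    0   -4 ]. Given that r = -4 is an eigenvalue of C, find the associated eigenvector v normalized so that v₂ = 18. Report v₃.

C + 4I = [[8, 0, -16], [12, 5, -54], [0, 0, 0]].
Solving (C + 4I)v = 0 gives the eigenspace spanned by (6, 18, 3).
With v₂ = 18, v = (6, 18, 3), so v₃ = 3.

3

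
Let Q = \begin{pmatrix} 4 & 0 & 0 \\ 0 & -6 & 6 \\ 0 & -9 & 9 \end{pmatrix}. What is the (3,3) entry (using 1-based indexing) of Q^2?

Characteristic polynomial: μ^3 - 7μ^2 + 12μ = μ(μ - 4)(μ - 3), so the eigenvalues are 0, 3, 4.
μ=4: eigenvector (1, 0, 0).
μ=0: eigenvector (0, 1, 1).
μ=3: eigenvector (0, 2, 3).
P = [[1, 0, 0], [0, 1, 2], [0, 1, 3]], D = diag(4, 0, 3), P⁻¹ = [[1, 0, 0], [0, 3, -2], [0, -1, 1]].
Q² = P·diag(16, 0, 9)·P⁻¹ = [[16, 0, 0], [0, -18, 18], [0, -27, 27]].
The requested entry is 27.

27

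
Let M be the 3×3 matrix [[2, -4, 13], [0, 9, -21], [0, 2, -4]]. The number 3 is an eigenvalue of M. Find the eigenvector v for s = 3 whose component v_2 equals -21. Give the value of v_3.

-6

M − 3I = [[-1, -4, 13], [0, 6, -21], [0, 2, -7]].
Solving (M − 3I)v = 0 gives the eigenspace spanned by (6, -21, -6).
With v_2 = -21, v = (6, -21, -6), so v_3 = -6.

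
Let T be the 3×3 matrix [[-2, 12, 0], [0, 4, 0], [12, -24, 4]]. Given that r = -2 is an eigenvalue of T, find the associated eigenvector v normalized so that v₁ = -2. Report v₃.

4

T + 2I = [[0, 12, 0], [0, 6, 0], [12, -24, 6]].
Solving (T + 2I)v = 0 gives the eigenspace spanned by (-2, 0, 4).
With v₁ = -2, v = (-2, 0, 4), so v₃ = 4.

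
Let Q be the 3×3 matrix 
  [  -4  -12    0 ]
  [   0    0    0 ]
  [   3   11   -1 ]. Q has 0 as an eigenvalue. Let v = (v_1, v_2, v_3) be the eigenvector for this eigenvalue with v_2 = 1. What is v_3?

Q = [[-4, -12, 0], [0, 0, 0], [3, 11, -1]].
Solving (Q)v = 0 gives the eigenspace spanned by (-3, 1, 2).
With v_2 = 1, v = (-3, 1, 2), so v_3 = 2.

2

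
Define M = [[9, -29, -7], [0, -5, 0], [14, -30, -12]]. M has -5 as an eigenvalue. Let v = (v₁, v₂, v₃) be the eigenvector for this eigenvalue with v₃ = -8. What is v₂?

0

M + 5I = [[14, -29, -7], [0, 0, 0], [14, -30, -7]].
Solving (M + 5I)v = 0 gives the eigenspace spanned by (-4, 0, -8).
With v₃ = -8, v = (-4, 0, -8), so v₂ = 0.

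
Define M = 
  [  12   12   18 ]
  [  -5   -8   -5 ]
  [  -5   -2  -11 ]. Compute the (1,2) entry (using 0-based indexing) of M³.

-35

Characteristic polynomial: t^3 + 7t^2 - 36 = (t - 2)(t + 3)(t + 6), so the eigenvalues are -6, -3, 2.
t=-3: eigenvector (-2, 1, 1).
t=2: eigenvector (-3, 1, 1).
t=-6: eigenvector (-1, 0, 1).
P = [[-2, -3, -1], [1, 1, 0], [1, 1, 1]], D = diag(-3, 2, -6), P⁻¹ = [[1, 2, 1], [-1, -1, -1], [0, -1, 1]].
M³ = P·diag(-27, 8, -216)·P⁻¹ = [[78, -84, 294], [-35, -62, -35], [-35, 154, -251]].
The requested entry is -35.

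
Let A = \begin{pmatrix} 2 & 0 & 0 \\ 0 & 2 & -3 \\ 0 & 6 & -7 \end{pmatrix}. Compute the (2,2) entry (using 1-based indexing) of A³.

Characteristic polynomial: λ^3 + 3λ^2 - 6λ - 8 = (λ - 2)(λ + 1)(λ + 4), so the eigenvalues are -4, -1, 2.
λ=2: eigenvector (1, 0, 0).
λ=-4: eigenvector (0, 1, 2).
λ=-1: eigenvector (0, -1, -1).
P = [[1, 0, 0], [0, 1, -1], [0, 2, -1]], D = diag(2, -4, -1), P⁻¹ = [[1, 0, 0], [0, -1, 1], [0, -2, 1]].
A³ = P·diag(8, -64, -1)·P⁻¹ = [[8, 0, 0], [0, 62, -63], [0, 126, -127]].
The requested entry is 62.

62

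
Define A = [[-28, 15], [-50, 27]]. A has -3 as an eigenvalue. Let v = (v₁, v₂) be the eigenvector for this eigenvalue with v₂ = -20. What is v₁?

A + 3I = [[-25, 15], [-50, 30]].
Solving (A + 3I)v = 0 gives the eigenspace spanned by (-12, -20).
With v₂ = -20, v = (-12, -20), so v₁ = -12.

-12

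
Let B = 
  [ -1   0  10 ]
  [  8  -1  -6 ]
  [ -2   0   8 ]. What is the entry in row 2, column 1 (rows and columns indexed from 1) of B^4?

-460

Characteristic polynomial: λ^3 - 6λ^2 + 5λ + 12 = (λ - 4)(λ - 3)(λ + 1), so the eigenvalues are -1, 3, 4.
λ=3: eigenvector (5, 7, 2).
λ=-1: eigenvector (0, 1, 0).
λ=4: eigenvector (2, 2, 1).
P = [[5, 0, 2], [7, 1, 2], [2, 0, 1]], D = diag(3, -1, 4), P⁻¹ = [[1, 0, -2], [-3, 1, 4], [-2, 0, 5]].
B⁴ = P·diag(81, 1, 256)·P⁻¹ = [[-619, 0, 1750], [-460, 1, 1430], [-350, 0, 956]].
The requested entry is -460.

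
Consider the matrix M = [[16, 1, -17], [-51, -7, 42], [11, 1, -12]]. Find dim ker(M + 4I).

1

M + 4I = [[20, 1, -17], [-51, -3, 42], [11, 1, -8]].
This matrix has rank 2, so its null space has dimension 3 − 2 = 1.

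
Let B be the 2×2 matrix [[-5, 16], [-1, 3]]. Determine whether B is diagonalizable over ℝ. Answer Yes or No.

No

Characteristic polynomial: p(r) = r^2 + 2r + 1 = (r + 1)^2.
r = -1 has algebraic multiplicity 2; rank(B + 1I) = 1, so geometric multiplicity = 1.
Geometric multiplicity < algebraic multiplicity, so B is not diagonalizable.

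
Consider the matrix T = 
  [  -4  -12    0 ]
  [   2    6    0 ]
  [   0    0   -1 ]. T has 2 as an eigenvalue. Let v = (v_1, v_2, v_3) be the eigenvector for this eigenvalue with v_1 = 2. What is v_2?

T − 2I = [[-6, -12, 0], [2, 4, 0], [0, 0, -3]].
Solving (T − 2I)v = 0 gives the eigenspace spanned by (2, -1, 0).
With v_1 = 2, v = (2, -1, 0), so v_2 = -1.

-1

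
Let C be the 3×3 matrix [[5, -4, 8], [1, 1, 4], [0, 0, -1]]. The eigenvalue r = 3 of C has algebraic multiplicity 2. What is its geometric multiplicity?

C − 3I = [[2, -4, 8], [1, -2, 4], [0, 0, -4]].
This matrix has rank 2, so its null space has dimension 3 − 2 = 1.

1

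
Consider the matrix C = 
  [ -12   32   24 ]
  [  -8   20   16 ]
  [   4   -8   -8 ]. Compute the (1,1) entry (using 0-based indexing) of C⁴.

256

Characteristic polynomial: r^3 - 16r = r(r - 4)(r + 4), so the eigenvalues are -4, 0, 4.
r=0: eigenvector (2, 0, 1).
r=4: eigenvector (2, 1, 0).
r=-4: eigenvector (1, 1, -1).
P = [[2, 2, 1], [0, 1, 1], [1, 0, -1]], D = diag(0, 4, -4), P⁻¹ = [[1, -2, -1], [-1, 3, 2], [1, -2, -2]].
C⁴ = P·diag(0, 256, 256)·P⁻¹ = [[-256, 1024, 512], [0, 256, 0], [-256, 512, 512]].
The requested entry is 256.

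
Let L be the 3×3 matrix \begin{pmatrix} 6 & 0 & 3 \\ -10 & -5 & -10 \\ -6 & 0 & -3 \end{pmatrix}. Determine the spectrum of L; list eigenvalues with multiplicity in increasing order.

Characteristic polynomial: p(r) = r^3 + 2r^2 - 15r = r(r - 3)(r + 5).
Roots (with multiplicity): -5, 0, 3.

-5, 0, 3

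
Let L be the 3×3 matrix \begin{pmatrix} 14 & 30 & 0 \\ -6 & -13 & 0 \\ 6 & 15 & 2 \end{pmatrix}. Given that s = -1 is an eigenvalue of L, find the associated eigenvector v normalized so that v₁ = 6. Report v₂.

-3

L + 1I = [[15, 30, 0], [-6, -12, 0], [6, 15, 3]].
Solving (L + 1I)v = 0 gives the eigenspace spanned by (6, -3, 3).
With v₁ = 6, v = (6, -3, 3), so v₂ = -3.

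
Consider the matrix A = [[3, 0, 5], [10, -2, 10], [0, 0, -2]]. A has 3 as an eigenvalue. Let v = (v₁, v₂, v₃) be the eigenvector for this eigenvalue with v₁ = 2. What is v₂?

A − 3I = [[0, 0, 5], [10, -5, 10], [0, 0, -5]].
Solving (A − 3I)v = 0 gives the eigenspace spanned by (2, 4, 0).
With v₁ = 2, v = (2, 4, 0), so v₂ = 4.

4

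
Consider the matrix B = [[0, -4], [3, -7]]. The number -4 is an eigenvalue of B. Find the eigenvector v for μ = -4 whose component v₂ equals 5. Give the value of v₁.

B + 4I = [[4, -4], [3, -3]].
Solving (B + 4I)v = 0 gives the eigenspace spanned by (5, 5).
With v₂ = 5, v = (5, 5), so v₁ = 5.

5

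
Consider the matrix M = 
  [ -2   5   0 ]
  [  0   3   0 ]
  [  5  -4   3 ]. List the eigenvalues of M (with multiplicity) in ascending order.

Characteristic polynomial: p(λ) = λ^3 - 4λ^2 - 3λ + 18 = (λ - 3)^2(λ + 2).
Roots (with multiplicity): -2, 3, 3.

-2, 3, 3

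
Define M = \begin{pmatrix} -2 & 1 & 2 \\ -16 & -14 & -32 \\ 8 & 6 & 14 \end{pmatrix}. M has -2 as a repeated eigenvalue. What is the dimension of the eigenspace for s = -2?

M + 2I = [[0, 1, 2], [-16, -12, -32], [8, 6, 16]].
This matrix has rank 2, so its null space has dimension 3 − 2 = 1.

1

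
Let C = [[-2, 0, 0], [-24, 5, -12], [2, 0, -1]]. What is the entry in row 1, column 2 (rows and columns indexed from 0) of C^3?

-252

Characteristic polynomial: λ^3 - 2λ^2 - 13λ - 10 = (λ - 5)(λ + 1)(λ + 2), so the eigenvalues are -2, -1, 5.
λ=-2: eigenvector (1, 0, -2).
λ=5: eigenvector (0, 1, 0).
λ=-1: eigenvector (0, 2, 1).
P = [[1, 0, 0], [0, 1, 2], [-2, 0, 1]], D = diag(-2, 5, -1), P⁻¹ = [[1, 0, 0], [-4, 1, -2], [2, 0, 1]].
C³ = P·diag(-8, 125, -1)·P⁻¹ = [[-8, 0, 0], [-504, 125, -252], [14, 0, -1]].
The requested entry is -252.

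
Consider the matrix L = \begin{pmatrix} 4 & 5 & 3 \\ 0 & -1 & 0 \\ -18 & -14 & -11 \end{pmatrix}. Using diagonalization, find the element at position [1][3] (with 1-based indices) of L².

Characteristic polynomial: μ^3 + 8μ^2 + 17μ + 10 = (μ + 1)(μ + 2)(μ + 5), so the eigenvalues are -5, -2, -1.
μ=-2: eigenvector (1, 0, -2).
μ=-1: eigenvector (2, 1, -5).
μ=-5: eigenvector (-1, 0, 3).
P = [[1, 2, -1], [0, 1, 0], [-2, -5, 3]], D = diag(-2, -1, -5), P⁻¹ = [[3, -1, 1], [0, 1, 0], [2, 1, 1]].
L² = P·diag(4, 1, 25)·P⁻¹ = [[-38, -27, -21], [0, 1, 0], [126, 78, 67]].
The requested entry is -21.

-21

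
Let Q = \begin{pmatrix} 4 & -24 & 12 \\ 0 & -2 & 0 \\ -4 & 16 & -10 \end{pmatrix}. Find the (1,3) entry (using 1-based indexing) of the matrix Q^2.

-72

Characteristic polynomial: t^3 + 8t^2 + 20t + 16 = (t + 2)^2(t + 4), so the eigenvalues are -4, -2, -2.
t=-4: eigenvector (-3, 0, 2).
t=-2: eigenvector (0, 1, 2).
t=-2: eigenvector (-2, 0, 1).
P = [[-3, 0, -2], [0, 1, 0], [2, 2, 1]], D = diag(-4, -2, -2), P⁻¹ = [[1, -4, 2], [0, 1, 0], [-2, 6, -3]].
Q² = P·diag(16, 4, 4)·P⁻¹ = [[-32, 144, -72], [0, 4, 0], [24, -96, 52]].
The requested entry is -72.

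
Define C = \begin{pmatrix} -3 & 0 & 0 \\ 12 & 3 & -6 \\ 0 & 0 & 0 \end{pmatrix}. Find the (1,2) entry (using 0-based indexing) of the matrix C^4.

-162

Characteristic polynomial: s^3 - 9s = s(s - 3)(s + 3), so the eigenvalues are -3, 0, 3.
s=-3: eigenvector (1, -2, 0).
s=3: eigenvector (0, 1, 0).
s=0: eigenvector (0, 2, 1).
P = [[1, 0, 0], [-2, 1, 2], [0, 0, 1]], D = diag(-3, 3, 0), P⁻¹ = [[1, 0, 0], [2, 1, -2], [0, 0, 1]].
C⁴ = P·diag(81, 81, 0)·P⁻¹ = [[81, 0, 0], [0, 81, -162], [0, 0, 0]].
The requested entry is -162.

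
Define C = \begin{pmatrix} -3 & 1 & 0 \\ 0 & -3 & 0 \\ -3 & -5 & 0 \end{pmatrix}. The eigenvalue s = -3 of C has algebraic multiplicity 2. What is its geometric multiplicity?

C + 3I = [[0, 1, 0], [0, 0, 0], [-3, -5, 3]].
This matrix has rank 2, so its null space has dimension 3 − 2 = 1.

1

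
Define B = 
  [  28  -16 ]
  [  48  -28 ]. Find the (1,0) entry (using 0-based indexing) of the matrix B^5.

12288

Characteristic polynomial: s^2 - 16 = (s - 4)(s + 4), so the eigenvalues are -4, 4.
s=-4: eigenvector (1, 2).
s=4: eigenvector (2, 3).
P = [[1, 2], [2, 3]], D = diag(-4, 4), P⁻¹ = [[-3, 2], [2, -1]].
B⁵ = P·diag(-1024, 1024)·P⁻¹ = [[7168, -4096], [12288, -7168]].
The requested entry is 12288.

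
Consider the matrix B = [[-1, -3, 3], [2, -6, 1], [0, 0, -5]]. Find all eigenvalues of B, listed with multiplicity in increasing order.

-5, -4, -3

Characteristic polynomial: p(λ) = λ^3 + 12λ^2 + 47λ + 60 = (λ + 3)(λ + 4)(λ + 5).
Roots (with multiplicity): -5, -4, -3.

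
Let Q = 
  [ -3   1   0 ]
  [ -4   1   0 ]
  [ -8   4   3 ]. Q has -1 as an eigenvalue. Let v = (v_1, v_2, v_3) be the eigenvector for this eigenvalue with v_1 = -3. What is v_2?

Q + 1I = [[-2, 1, 0], [-4, 2, 0], [-8, 4, 4]].
Solving (Q + 1I)v = 0 gives the eigenspace spanned by (-3, -6, 0).
With v_1 = -3, v = (-3, -6, 0), so v_2 = -6.

-6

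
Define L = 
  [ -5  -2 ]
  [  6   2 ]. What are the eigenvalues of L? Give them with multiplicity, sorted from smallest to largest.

-2, -1

Characteristic polynomial: p(s) = s^2 + 3s + 2 = (s + 1)(s + 2).
Roots (with multiplicity): -2, -1.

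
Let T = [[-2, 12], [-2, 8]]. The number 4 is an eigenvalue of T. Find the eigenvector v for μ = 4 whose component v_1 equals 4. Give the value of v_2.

2

T − 4I = [[-6, 12], [-2, 4]].
Solving (T − 4I)v = 0 gives the eigenspace spanned by (4, 2).
With v_1 = 4, v = (4, 2), so v_2 = 2.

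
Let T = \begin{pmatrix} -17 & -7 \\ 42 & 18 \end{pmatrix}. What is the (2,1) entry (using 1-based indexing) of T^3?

Characteristic polynomial: μ^2 - μ - 12 = (μ - 4)(μ + 3), so the eigenvalues are -3, 4.
μ=-3: eigenvector (1, -2).
μ=4: eigenvector (-1, 3).
P = [[1, -1], [-2, 3]], D = diag(-3, 4), P⁻¹ = [[3, 1], [2, 1]].
T³ = P·diag(-27, 64)·P⁻¹ = [[-209, -91], [546, 246]].
The requested entry is 546.

546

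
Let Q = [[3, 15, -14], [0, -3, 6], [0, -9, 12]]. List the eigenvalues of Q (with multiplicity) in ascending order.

3, 3, 6

Characteristic polynomial: p(λ) = λ^3 - 12λ^2 + 45λ - 54 = (λ - 6)(λ - 3)^2.
Roots (with multiplicity): 3, 3, 6.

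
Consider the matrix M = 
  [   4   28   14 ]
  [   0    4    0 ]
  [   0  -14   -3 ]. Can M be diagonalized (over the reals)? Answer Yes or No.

Characteristic polynomial: p(μ) = μ^3 - 5μ^2 - 8μ + 48 = (μ - 4)^2(μ + 3).
μ = 4 has algebraic multiplicity 2; rank(M − 4I) = 1, so geometric multiplicity = 2.
Every eigenvalue has geometric = algebraic multiplicity, so M is diagonalizable.

Yes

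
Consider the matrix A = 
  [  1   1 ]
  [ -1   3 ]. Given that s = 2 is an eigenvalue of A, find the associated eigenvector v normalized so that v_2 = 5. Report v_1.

5

A − 2I = [[-1, 1], [-1, 1]].
Solving (A − 2I)v = 0 gives the eigenspace spanned by (5, 5).
With v_2 = 5, v = (5, 5), so v_1 = 5.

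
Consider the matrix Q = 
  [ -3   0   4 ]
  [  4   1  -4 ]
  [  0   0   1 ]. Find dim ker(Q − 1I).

2

Q − 1I = [[-4, 0, 4], [4, 0, -4], [0, 0, 0]].
This matrix has rank 1, so its null space has dimension 3 − 1 = 2.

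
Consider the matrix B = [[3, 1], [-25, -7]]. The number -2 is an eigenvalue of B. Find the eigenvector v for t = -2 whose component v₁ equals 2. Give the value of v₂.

-10

B + 2I = [[5, 1], [-25, -5]].
Solving (B + 2I)v = 0 gives the eigenspace spanned by (2, -10).
With v₁ = 2, v = (2, -10), so v₂ = -10.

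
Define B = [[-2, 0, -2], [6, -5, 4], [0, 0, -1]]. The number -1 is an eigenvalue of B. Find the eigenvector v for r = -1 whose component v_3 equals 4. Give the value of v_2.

-8

B + 1I = [[-1, 0, -2], [6, -4, 4], [0, 0, 0]].
Solving (B + 1I)v = 0 gives the eigenspace spanned by (-8, -8, 4).
With v_3 = 4, v = (-8, -8, 4), so v_2 = -8.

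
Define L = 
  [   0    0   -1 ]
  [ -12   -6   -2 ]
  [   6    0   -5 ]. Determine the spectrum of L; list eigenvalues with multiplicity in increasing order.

Characteristic polynomial: p(λ) = λ^3 + 11λ^2 + 36λ + 36 = (λ + 2)(λ + 3)(λ + 6).
Roots (with multiplicity): -6, -3, -2.

-6, -3, -2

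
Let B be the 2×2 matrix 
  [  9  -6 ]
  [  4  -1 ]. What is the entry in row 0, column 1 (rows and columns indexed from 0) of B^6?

-44688

Characteristic polynomial: r^2 - 8r + 15 = (r - 5)(r - 3), so the eigenvalues are 3, 5.
r=3: eigenvector (1, 1).
r=5: eigenvector (3, 2).
P = [[1, 3], [1, 2]], D = diag(3, 5), P⁻¹ = [[-2, 3], [1, -1]].
B⁶ = P·diag(729, 15625)·P⁻¹ = [[45417, -44688], [29792, -29063]].
The requested entry is -44688.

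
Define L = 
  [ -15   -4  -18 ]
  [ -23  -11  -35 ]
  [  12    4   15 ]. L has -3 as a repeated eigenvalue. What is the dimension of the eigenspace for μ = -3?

1

L + 3I = [[-12, -4, -18], [-23, -8, -35], [12, 4, 18]].
This matrix has rank 2, so its null space has dimension 3 − 2 = 1.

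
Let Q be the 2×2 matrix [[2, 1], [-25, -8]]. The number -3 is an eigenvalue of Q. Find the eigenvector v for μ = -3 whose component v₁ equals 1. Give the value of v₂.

Q + 3I = [[5, 1], [-25, -5]].
Solving (Q + 3I)v = 0 gives the eigenspace spanned by (1, -5).
With v₁ = 1, v = (1, -5), so v₂ = -5.

-5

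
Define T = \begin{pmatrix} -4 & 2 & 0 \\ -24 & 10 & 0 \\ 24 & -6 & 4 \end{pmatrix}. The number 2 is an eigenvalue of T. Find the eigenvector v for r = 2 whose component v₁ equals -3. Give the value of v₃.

T − 2I = [[-6, 2, 0], [-24, 8, 0], [24, -6, 2]].
Solving (T − 2I)v = 0 gives the eigenspace spanned by (-3, -9, 9).
With v₁ = -3, v = (-3, -9, 9), so v₃ = 9.

9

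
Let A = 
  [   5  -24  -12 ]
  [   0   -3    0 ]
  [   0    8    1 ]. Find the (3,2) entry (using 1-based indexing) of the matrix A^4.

-160

Characteristic polynomial: s^3 - 3s^2 - 13s + 15 = (s - 5)(s - 1)(s + 3), so the eigenvalues are -3, 1, 5.
s=5: eigenvector (1, 0, 0).
s=-3: eigenvector (0, 1, -2).
s=1: eigenvector (3, 0, 1).
P = [[1, 0, 3], [0, 1, 0], [0, -2, 1]], D = diag(5, -3, 1), P⁻¹ = [[1, -6, -3], [0, 1, 0], [0, 2, 1]].
A⁴ = P·diag(625, 81, 1)·P⁻¹ = [[625, -3744, -1872], [0, 81, 0], [0, -160, 1]].
The requested entry is -160.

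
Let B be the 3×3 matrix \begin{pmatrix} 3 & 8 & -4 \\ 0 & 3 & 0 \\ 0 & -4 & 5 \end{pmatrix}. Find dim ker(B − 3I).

2

B − 3I = [[0, 8, -4], [0, 0, 0], [0, -4, 2]].
This matrix has rank 1, so its null space has dimension 3 − 1 = 2.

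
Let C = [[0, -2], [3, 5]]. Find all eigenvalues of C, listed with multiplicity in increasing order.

2, 3

Characteristic polynomial: p(s) = s^2 - 5s + 6 = (s - 3)(s - 2).
Roots (with multiplicity): 2, 3.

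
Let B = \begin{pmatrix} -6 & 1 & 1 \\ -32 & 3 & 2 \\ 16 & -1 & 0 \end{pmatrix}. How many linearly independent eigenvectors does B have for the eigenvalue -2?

1

B + 2I = [[-4, 1, 1], [-32, 5, 2], [16, -1, 2]].
This matrix has rank 2, so its null space has dimension 3 − 2 = 1.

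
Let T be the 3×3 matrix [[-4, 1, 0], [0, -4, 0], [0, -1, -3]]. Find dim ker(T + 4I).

1

T + 4I = [[0, 1, 0], [0, 0, 0], [0, -1, 1]].
This matrix has rank 2, so its null space has dimension 3 − 2 = 1.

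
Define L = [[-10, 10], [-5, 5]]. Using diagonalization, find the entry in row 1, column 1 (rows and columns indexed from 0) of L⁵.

Characteristic polynomial: μ^2 + 5μ = μ(μ + 5), so the eigenvalues are -5, 0.
μ=-5: eigenvector (-2, -1).
μ=0: eigenvector (1, 1).
P = [[-2, 1], [-1, 1]], D = diag(-5, 0), P⁻¹ = [[-1, 1], [-1, 2]].
L⁵ = P·diag(-3125, 0)·P⁻¹ = [[-6250, 6250], [-3125, 3125]].
The requested entry is 3125.

3125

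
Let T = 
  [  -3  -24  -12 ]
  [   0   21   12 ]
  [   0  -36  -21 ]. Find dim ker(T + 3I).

T + 3I = [[0, -24, -12], [0, 24, 12], [0, -36, -18]].
This matrix has rank 1, so its null space has dimension 3 − 1 = 2.

2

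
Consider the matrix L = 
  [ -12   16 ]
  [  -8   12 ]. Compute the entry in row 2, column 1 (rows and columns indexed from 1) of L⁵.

Characteristic polynomial: λ^2 - 16 = (λ - 4)(λ + 4), so the eigenvalues are -4, 4.
λ=4: eigenvector (1, 1).
λ=-4: eigenvector (-2, -1).
P = [[1, -2], [1, -1]], D = diag(4, -4), P⁻¹ = [[-1, 2], [-1, 1]].
L⁵ = P·diag(1024, -1024)·P⁻¹ = [[-3072, 4096], [-2048, 3072]].
The requested entry is -2048.

-2048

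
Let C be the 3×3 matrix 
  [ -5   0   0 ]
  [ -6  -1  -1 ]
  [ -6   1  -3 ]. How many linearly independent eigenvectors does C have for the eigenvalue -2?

1

C + 2I = [[-3, 0, 0], [-6, 1, -1], [-6, 1, -1]].
This matrix has rank 2, so its null space has dimension 3 − 2 = 1.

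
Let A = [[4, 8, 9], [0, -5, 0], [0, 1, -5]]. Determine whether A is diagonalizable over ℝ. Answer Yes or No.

No

Characteristic polynomial: p(s) = s^3 + 6s^2 - 15s - 100 = (s - 4)(s + 5)^2.
s = -5 has algebraic multiplicity 2; rank(A + 5I) = 2, so geometric multiplicity = 1.
Geometric multiplicity < algebraic multiplicity, so A is not diagonalizable.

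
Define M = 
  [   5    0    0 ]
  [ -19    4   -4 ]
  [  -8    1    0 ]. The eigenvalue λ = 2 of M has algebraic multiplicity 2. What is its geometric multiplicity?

1

M − 2I = [[3, 0, 0], [-19, 2, -4], [-8, 1, -2]].
This matrix has rank 2, so its null space has dimension 3 − 2 = 1.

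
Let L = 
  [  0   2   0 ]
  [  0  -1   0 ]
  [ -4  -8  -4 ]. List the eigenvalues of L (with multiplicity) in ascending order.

-4, -1, 0

Characteristic polynomial: p(μ) = μ^3 + 5μ^2 + 4μ = μ(μ + 1)(μ + 4).
Roots (with multiplicity): -4, -1, 0.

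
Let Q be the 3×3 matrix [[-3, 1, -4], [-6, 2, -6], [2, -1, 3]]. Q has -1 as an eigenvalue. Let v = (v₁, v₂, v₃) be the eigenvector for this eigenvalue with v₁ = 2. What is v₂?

4

Q + 1I = [[-2, 1, -4], [-6, 3, -6], [2, -1, 4]].
Solving (Q + 1I)v = 0 gives the eigenspace spanned by (2, 4, 0).
With v₁ = 2, v = (2, 4, 0), so v₂ = 4.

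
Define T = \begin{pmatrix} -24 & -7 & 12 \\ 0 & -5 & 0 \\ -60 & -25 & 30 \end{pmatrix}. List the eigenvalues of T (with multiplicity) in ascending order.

-5, 0, 6

Characteristic polynomial: p(s) = s^3 - s^2 - 30s = s(s - 6)(s + 5).
Roots (with multiplicity): -5, 0, 6.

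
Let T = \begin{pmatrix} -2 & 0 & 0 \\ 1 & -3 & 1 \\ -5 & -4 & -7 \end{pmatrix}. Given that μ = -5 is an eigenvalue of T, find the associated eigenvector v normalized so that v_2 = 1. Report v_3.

-2

T + 5I = [[3, 0, 0], [1, 2, 1], [-5, -4, -2]].
Solving (T + 5I)v = 0 gives the eigenspace spanned by (0, 1, -2).
With v_2 = 1, v = (0, 1, -2), so v_3 = -2.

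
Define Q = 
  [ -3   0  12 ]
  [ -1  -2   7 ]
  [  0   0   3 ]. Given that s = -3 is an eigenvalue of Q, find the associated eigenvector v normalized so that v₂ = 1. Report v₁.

1

Q + 3I = [[0, 0, 12], [-1, 1, 7], [0, 0, 6]].
Solving (Q + 3I)v = 0 gives the eigenspace spanned by (1, 1, 0).
With v₂ = 1, v = (1, 1, 0), so v₁ = 1.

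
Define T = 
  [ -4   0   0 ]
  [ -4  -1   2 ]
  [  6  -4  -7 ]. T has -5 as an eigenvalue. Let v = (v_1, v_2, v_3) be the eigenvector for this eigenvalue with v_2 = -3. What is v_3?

T + 5I = [[1, 0, 0], [-4, 4, 2], [6, -4, -2]].
Solving (T + 5I)v = 0 gives the eigenspace spanned by (0, -3, 6).
With v_2 = -3, v = (0, -3, 6), so v_3 = 6.

6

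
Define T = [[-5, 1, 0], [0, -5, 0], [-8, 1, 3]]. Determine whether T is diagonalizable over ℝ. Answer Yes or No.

No

Characteristic polynomial: p(r) = r^3 + 7r^2 - 5r - 75 = (r - 3)(r + 5)^2.
r = -5 has algebraic multiplicity 2; rank(T + 5I) = 2, so geometric multiplicity = 1.
Geometric multiplicity < algebraic multiplicity, so T is not diagonalizable.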